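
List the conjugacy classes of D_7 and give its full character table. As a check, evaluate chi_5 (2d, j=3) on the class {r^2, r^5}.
Conjugacy classes: {e} of size 1, {r^1, r^6} of size 2, {r^2, r^5} of size 2, {r^3, r^4} of size 2, {s, sr, ..., sr^6} of size 7.
Character table:
  irrep \ class              {e} (size 1)  {r^1, r^6} (size 2)  {r^2, r^5} (size 2)  {r^3, r^4} (size 2)  {s, sr, ..., sr^6} (size 7)
  chi_1 (triv)               1             1                    1                    1                    1                          
  chi_2 (sign: r->1, s->-1)  1             1                    1                    1                    -1                         
  chi_3 (2d, j=1)            2             2*cos(2*pi/7)        -2*cos(3*pi/7)       -2*cos(pi/7)         0                          
  chi_4 (2d, j=2)            2             -2*cos(3*pi/7)       -2*cos(pi/7)         2*cos(2*pi/7)        0                          
  chi_5 (2d, j=3)            2             -2*cos(pi/7)         2*cos(2*pi/7)        -2*cos(3*pi/7)       0                          

Spot check: chi_5 (2d, j=3) on {r^2, r^5} = 2*cos(2*pi/7).

Justification: D_7 has order 2*7 = 14 with 5 conjugacy classes, hence 5 irreducibles. Sum of squared dims 1 + 1 + 4 + 4 + 4 = 14 = |G|. Linear characters come from the abelianisation; the 2-dimensional irreps have character r^k -> 2*cos(2*pi*j*k/7), reflections -> 0.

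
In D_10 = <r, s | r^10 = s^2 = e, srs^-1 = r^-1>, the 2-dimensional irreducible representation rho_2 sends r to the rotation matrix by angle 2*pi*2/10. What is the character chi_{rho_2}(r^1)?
chi_{rho_2}(r^1) = 2*cos(2*pi*2*1/10) = -1/2 + sqrt(5)/2

Proof sketch: rho_2(r^1) is rotation by angle 2*pi*2*1/10, whose trace is 2*cos(2*pi*2*1/10) = -1/2 + sqrt(5)/2.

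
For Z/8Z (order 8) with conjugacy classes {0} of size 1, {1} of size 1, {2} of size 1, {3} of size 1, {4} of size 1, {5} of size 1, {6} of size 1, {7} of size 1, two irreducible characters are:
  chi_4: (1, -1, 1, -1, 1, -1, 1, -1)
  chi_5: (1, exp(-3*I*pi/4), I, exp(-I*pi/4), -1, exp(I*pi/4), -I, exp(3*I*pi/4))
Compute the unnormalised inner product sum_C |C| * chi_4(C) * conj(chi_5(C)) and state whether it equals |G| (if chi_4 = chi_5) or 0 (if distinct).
Sum = 0; so <chi_4, chi_5> = 0 (distinct irreducibles are orthogonal).

Why: Compute term by term over conjugacy classes (|C| * chi_4(C) * conj(chi_5(C))):
  1*(1)*conj(1) + 1*(-1)*conj(exp(-3*I*pi/4)) + 1*(1)*conj(I) + 1*(-1)*conj(exp(-I*pi/4)) + 1*(1)*conj(-1) + 1*(-1)*conj(exp(I*pi/4)) + 1*(1)*conj(-I) + 1*(-1)*conj(exp(3*I*pi/4))
  = (1) + (-exp(3*I*pi/4)) + (-I) + (-exp(I*pi/4)) + (-1) + (-exp(-I*pi/4)) + (I) + (-exp(-3*I*pi/4))
  = 0.
(Exp terms are combined using exp(i*s)*conj(exp(i*t)) = exp(i*(s-t)), and sums of them are collapsed using the identity that for every m > 1 the m distinct m-th roots of unity sum to 0, e.g. 1 + exp(2*I*pi/3) + exp(-2*I*pi/3) = 0.)
Dividing by |G| = 8 gives 0/8 = 0, matching the row-orthogonality relation <chi_4, chi_5> = [chi_4 = chi_5].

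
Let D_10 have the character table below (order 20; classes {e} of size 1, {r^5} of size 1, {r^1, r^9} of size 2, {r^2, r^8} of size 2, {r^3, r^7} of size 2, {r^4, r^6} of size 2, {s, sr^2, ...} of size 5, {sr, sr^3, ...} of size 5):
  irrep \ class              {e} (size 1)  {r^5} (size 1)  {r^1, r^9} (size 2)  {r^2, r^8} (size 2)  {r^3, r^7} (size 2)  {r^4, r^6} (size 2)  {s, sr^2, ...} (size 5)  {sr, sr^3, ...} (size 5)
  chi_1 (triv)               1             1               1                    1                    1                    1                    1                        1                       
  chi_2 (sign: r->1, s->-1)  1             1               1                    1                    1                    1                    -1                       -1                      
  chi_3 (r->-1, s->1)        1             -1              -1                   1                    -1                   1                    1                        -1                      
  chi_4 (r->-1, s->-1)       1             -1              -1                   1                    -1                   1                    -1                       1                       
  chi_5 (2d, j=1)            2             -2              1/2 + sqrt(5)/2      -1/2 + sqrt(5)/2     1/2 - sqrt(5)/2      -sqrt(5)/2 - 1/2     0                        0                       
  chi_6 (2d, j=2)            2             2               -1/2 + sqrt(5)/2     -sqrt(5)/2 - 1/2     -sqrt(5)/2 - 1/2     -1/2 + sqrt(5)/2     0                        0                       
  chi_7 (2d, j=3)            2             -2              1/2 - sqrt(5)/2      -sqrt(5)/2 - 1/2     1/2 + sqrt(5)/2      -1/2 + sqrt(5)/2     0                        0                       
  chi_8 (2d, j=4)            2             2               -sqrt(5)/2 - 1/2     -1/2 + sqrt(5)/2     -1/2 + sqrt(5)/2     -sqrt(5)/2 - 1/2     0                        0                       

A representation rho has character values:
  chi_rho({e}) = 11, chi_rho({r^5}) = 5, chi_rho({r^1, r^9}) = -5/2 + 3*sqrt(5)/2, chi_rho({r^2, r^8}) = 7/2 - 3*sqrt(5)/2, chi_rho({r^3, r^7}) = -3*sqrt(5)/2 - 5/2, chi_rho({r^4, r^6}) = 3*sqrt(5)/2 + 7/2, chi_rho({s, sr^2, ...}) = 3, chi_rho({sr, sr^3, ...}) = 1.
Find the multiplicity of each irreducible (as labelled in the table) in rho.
Multiplicities: chi_1: 2, chi_2: 0, chi_3: 2, chi_4: 1, chi_5: 0, chi_6: 3, chi_7: 0, chi_8: 0.

Solution. Use <chi_rho, chi> = (1/|G|) sum_C |C| * chi_rho(C) * conj(chi(C)) with |G| = 20 for each irreducible chi in the table:
  <chi_rho, chi_1> = (1/20)[1*(11)*conj(1) + 1*(5)*conj(1) + 2*(-5/2 + 3*sqrt(5)/2)*conj(1) + 2*(7/2 - 3*sqrt(5)/2)*conj(1) + 2*(-3*sqrt(5)/2 - 5/2)*conj(1) + 2*(3*sqrt(5)/2 + 7/2)*conj(1) + 5*(3)*conj(1) + 5*(1)*conj(1)]
      = (1/20)[(11) + (5) + (-5 + 3*sqrt(5)) + (7 - 3*sqrt(5)) + (-3*sqrt(5) - 5) + (3*sqrt(5) + 7) + (15) + (5)] = 40/20 = 2
  <chi_rho, chi_2> = (1/20)[1*(11)*conj(1) + 1*(5)*conj(1) + 2*(-5/2 + 3*sqrt(5)/2)*conj(1) + 2*(7/2 - 3*sqrt(5)/2)*conj(1) + 2*(-3*sqrt(5)/2 - 5/2)*conj(1) + 2*(3*sqrt(5)/2 + 7/2)*conj(1) + 5*(3)*conj(-1) + 5*(1)*conj(-1)]
      = (1/20)[(11) + (5) + (-5 + 3*sqrt(5)) + (7 - 3*sqrt(5)) + (-3*sqrt(5) - 5) + (3*sqrt(5) + 7) + (-15) + (-5)] = 0/20 = 0
  <chi_rho, chi_3> = (1/20)[1*(11)*conj(1) + 1*(5)*conj(-1) + 2*(-5/2 + 3*sqrt(5)/2)*conj(-1) + 2*(7/2 - 3*sqrt(5)/2)*conj(1) + 2*(-3*sqrt(5)/2 - 5/2)*conj(-1) + 2*(3*sqrt(5)/2 + 7/2)*conj(1) + 5*(3)*conj(1) + 5*(1)*conj(-1)]
      = (1/20)[(11) + (-5) + (5 - 3*sqrt(5)) + (7 - 3*sqrt(5)) + (5 + 3*sqrt(5)) + (3*sqrt(5) + 7) + (15) + (-5)] = 40/20 = 2
  <chi_rho, chi_4> = (1/20)[1*(11)*conj(1) + 1*(5)*conj(-1) + 2*(-5/2 + 3*sqrt(5)/2)*conj(-1) + 2*(7/2 - 3*sqrt(5)/2)*conj(1) + 2*(-3*sqrt(5)/2 - 5/2)*conj(-1) + 2*(3*sqrt(5)/2 + 7/2)*conj(1) + 5*(3)*conj(-1) + 5*(1)*conj(1)]
      = (1/20)[(11) + (-5) + (5 - 3*sqrt(5)) + (7 - 3*sqrt(5)) + (5 + 3*sqrt(5)) + (3*sqrt(5) + 7) + (-15) + (5)] = 20/20 = 1
  <chi_rho, chi_5> = (1/20)[1*(11)*conj(2) + 1*(5)*conj(-2) + 2*(-5/2 + 3*sqrt(5)/2)*conj(1/2 + sqrt(5)/2) + 2*(7/2 - 3*sqrt(5)/2)*conj(-1/2 + sqrt(5)/2) + 2*(-3*sqrt(5)/2 - 5/2)*conj(1/2 - sqrt(5)/2) + 2*(3*sqrt(5)/2 + 7/2)*conj(-sqrt(5)/2 - 1/2) + 5*(3)*conj(0) + 5*(1)*conj(0)]
      = (1/20)[(22) + (-10) + (5 - sqrt(5)) + (-11 + 5*sqrt(5)) + (sqrt(5) + 5) + (-5*sqrt(5) - 11) + (0) + (0)] = 0/20 = 0
  <chi_rho, chi_6> = (1/20)[1*(11)*conj(2) + 1*(5)*conj(2) + 2*(-5/2 + 3*sqrt(5)/2)*conj(-1/2 + sqrt(5)/2) + 2*(7/2 - 3*sqrt(5)/2)*conj(-sqrt(5)/2 - 1/2) + 2*(-3*sqrt(5)/2 - 5/2)*conj(-sqrt(5)/2 - 1/2) + 2*(3*sqrt(5)/2 + 7/2)*conj(-1/2 + sqrt(5)/2) + 5*(3)*conj(0) + 5*(1)*conj(0)]
      = (1/20)[(22) + (10) + (10 - 4*sqrt(5)) + (4 - 2*sqrt(5)) + (4*sqrt(5) + 10) + (4 + 2*sqrt(5)) + (0) + (0)] = 60/20 = 3
  <chi_rho, chi_7> = (1/20)[1*(11)*conj(2) + 1*(5)*conj(-2) + 2*(-5/2 + 3*sqrt(5)/2)*conj(1/2 - sqrt(5)/2) + 2*(7/2 - 3*sqrt(5)/2)*conj(-sqrt(5)/2 - 1/2) + 2*(-3*sqrt(5)/2 - 5/2)*conj(1/2 + sqrt(5)/2) + 2*(3*sqrt(5)/2 + 7/2)*conj(-1/2 + sqrt(5)/2) + 5*(3)*conj(0) + 5*(1)*conj(0)]
      = (1/20)[(22) + (-10) + (-10 + 4*sqrt(5)) + (4 - 2*sqrt(5)) + (-10 - 4*sqrt(5)) + (4 + 2*sqrt(5)) + (0) + (0)] = 0/20 = 0
  <chi_rho, chi_8> = (1/20)[1*(11)*conj(2) + 1*(5)*conj(2) + 2*(-5/2 + 3*sqrt(5)/2)*conj(-sqrt(5)/2 - 1/2) + 2*(7/2 - 3*sqrt(5)/2)*conj(-1/2 + sqrt(5)/2) + 2*(-3*sqrt(5)/2 - 5/2)*conj(-1/2 + sqrt(5)/2) + 2*(3*sqrt(5)/2 + 7/2)*conj(-sqrt(5)/2 - 1/2) + 5*(3)*conj(0) + 5*(1)*conj(0)]
      = (1/20)[(22) + (10) + (-5 + sqrt(5)) + (-11 + 5*sqrt(5)) + (-5 - sqrt(5)) + (-5*sqrt(5) - 11) + (0) + (0)] = 0/20 = 0
Dimension check: dim(rho) = sum (mult * dim) = 2*1 + 0*1 + 2*1 + 1*1 + 0*2 + 3*2 + 0*2 + 0*2 = 11 = chi_rho(e) = 11.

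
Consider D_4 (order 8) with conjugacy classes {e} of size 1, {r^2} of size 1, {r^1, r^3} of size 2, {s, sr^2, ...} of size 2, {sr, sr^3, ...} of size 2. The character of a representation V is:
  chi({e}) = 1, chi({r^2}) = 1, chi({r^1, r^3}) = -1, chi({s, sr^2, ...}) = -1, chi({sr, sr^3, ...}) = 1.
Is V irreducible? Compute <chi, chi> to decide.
Irreducible: <chi, chi> = 1.

Argument: <chi, chi> = (1/|G|) sum_C |C| * |chi(C)|^2 = (1/8)[1*|1|^2 + 1*|1|^2 + 2*|-1|^2 + 2*|-1|^2 + 2*|1|^2]
  = (1/8)[(1) + (1) + (2) + (2) + (2)] = 8/8 = 1.
A character is irreducible iff <chi, chi> = 1, so this representation is irreducible.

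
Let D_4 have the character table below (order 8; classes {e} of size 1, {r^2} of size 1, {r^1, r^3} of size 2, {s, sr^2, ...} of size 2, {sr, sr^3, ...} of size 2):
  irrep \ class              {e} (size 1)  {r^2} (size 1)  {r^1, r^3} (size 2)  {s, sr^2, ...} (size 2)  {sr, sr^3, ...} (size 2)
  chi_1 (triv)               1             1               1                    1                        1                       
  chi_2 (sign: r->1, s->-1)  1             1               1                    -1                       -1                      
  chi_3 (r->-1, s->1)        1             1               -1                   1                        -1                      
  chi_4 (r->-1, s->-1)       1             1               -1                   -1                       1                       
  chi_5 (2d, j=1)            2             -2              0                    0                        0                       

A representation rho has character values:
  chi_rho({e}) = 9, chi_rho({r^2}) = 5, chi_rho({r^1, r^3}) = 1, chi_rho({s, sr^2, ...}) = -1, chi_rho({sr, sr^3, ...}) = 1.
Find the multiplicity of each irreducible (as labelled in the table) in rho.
Multiplicities: chi_1: 2, chi_2: 2, chi_3: 1, chi_4: 2, chi_5: 1.

Argument: Use <chi_rho, chi> = (1/|G|) sum_C |C| * chi_rho(C) * conj(chi(C)) with |G| = 8 for each irreducible chi in the table:
  <chi_rho, chi_1> = (1/8)[1*(9)*conj(1) + 1*(5)*conj(1) + 2*(1)*conj(1) + 2*(-1)*conj(1) + 2*(1)*conj(1)]
      = (1/8)[(9) + (5) + (2) + (-2) + (2)] = 16/8 = 2
  <chi_rho, chi_2> = (1/8)[1*(9)*conj(1) + 1*(5)*conj(1) + 2*(1)*conj(1) + 2*(-1)*conj(-1) + 2*(1)*conj(-1)]
      = (1/8)[(9) + (5) + (2) + (2) + (-2)] = 16/8 = 2
  <chi_rho, chi_3> = (1/8)[1*(9)*conj(1) + 1*(5)*conj(1) + 2*(1)*conj(-1) + 2*(-1)*conj(1) + 2*(1)*conj(-1)]
      = (1/8)[(9) + (5) + (-2) + (-2) + (-2)] = 8/8 = 1
  <chi_rho, chi_4> = (1/8)[1*(9)*conj(1) + 1*(5)*conj(1) + 2*(1)*conj(-1) + 2*(-1)*conj(-1) + 2*(1)*conj(1)]
      = (1/8)[(9) + (5) + (-2) + (2) + (2)] = 16/8 = 2
  <chi_rho, chi_5> = (1/8)[1*(9)*conj(2) + 1*(5)*conj(-2) + 2*(1)*conj(0) + 2*(-1)*conj(0) + 2*(1)*conj(0)]
      = (1/8)[(18) + (-10) + (0) + (0) + (0)] = 8/8 = 1
Dimension check: dim(rho) = sum (mult * dim) = 2*1 + 2*1 + 1*1 + 2*1 + 1*2 = 9 = chi_rho(e) = 9.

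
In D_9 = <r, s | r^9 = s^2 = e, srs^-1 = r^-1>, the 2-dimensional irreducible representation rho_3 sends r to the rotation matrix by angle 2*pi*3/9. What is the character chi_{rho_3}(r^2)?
chi_{rho_3}(r^2) = 2*cos(2*pi*3*2/9) = -1

rho_3(r^2) is rotation by angle 2*pi*3*2/9, whose trace is 2*cos(2*pi*3*2/9) = -1.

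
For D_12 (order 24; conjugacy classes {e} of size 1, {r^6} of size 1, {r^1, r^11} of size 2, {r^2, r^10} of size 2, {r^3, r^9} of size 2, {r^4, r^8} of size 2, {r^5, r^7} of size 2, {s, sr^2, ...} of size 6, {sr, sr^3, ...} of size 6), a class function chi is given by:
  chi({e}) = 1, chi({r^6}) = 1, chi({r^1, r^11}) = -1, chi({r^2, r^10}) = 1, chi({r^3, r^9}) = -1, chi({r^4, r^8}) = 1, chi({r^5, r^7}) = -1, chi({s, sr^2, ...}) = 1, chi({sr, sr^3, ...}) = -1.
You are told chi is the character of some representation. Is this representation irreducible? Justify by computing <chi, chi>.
Irreducible: <chi, chi> = 1.

Justification: <chi, chi> = (1/|G|) sum_C |C| * |chi(C)|^2 = (1/24)[1*|1|^2 + 1*|1|^2 + 2*|-1|^2 + 2*|1|^2 + 2*|-1|^2 + 2*|1|^2 + 2*|-1|^2 + 6*|1|^2 + 6*|-1|^2]
  = (1/24)[(1) + (1) + (2) + (2) + (2) + (2) + (2) + (6) + (6)] = 24/24 = 1.
A character is irreducible iff <chi, chi> = 1, so this representation is irreducible.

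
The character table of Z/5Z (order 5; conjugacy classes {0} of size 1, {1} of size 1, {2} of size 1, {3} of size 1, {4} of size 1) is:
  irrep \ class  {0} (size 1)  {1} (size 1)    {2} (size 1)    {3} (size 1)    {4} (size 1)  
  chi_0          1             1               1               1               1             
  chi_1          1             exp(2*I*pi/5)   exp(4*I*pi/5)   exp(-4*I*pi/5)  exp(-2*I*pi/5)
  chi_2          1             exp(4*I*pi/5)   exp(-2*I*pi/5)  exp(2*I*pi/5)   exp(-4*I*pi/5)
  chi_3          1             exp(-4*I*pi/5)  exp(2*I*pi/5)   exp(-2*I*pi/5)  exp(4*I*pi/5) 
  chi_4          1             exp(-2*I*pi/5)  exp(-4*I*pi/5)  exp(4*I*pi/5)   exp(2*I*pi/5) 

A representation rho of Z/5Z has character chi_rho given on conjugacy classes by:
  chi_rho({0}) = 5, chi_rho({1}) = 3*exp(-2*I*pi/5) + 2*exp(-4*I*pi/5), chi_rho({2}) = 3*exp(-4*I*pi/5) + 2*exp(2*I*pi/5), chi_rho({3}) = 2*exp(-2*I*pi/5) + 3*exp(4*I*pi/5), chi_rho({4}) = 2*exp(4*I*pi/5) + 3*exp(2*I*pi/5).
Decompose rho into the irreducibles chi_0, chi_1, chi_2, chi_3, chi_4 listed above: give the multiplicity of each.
Multiplicities: chi_0: 0, chi_1: 0, chi_2: 0, chi_3: 2, chi_4: 3.

Justification: Use <chi_rho, chi> = (1/|G|) sum_C |C| * chi_rho(C) * conj(chi(C)) with |G| = 5 for each irreducible chi in the table:
  <chi_rho, chi_0> = (1/5)[1*(5)*conj(1) + 1*(3*exp(-2*I*pi/5) + 2*exp(-4*I*pi/5))*conj(1) + 1*(3*exp(-4*I*pi/5) + 2*exp(2*I*pi/5))*conj(1) + 1*(2*exp(-2*I*pi/5) + 3*exp(4*I*pi/5))*conj(1) + 1*(2*exp(4*I*pi/5) + 3*exp(2*I*pi/5))*conj(1)]
      = (1/5)[(5) + (3*exp(-2*I*pi/5) + 2*exp(-4*I*pi/5)) + (3*exp(-4*I*pi/5) + 2*exp(2*I*pi/5)) + (2*exp(-2*I*pi/5) + 3*exp(4*I*pi/5)) + (2*exp(4*I*pi/5) + 3*exp(2*I*pi/5))] = 0/5 = 0
  <chi_rho, chi_1> = (1/5)[1*(5)*conj(1) + 1*(3*exp(-2*I*pi/5) + 2*exp(-4*I*pi/5))*conj(exp(2*I*pi/5)) + 1*(3*exp(-4*I*pi/5) + 2*exp(2*I*pi/5))*conj(exp(4*I*pi/5)) + 1*(2*exp(-2*I*pi/5) + 3*exp(4*I*pi/5))*conj(exp(-4*I*pi/5)) + 1*(2*exp(4*I*pi/5) + 3*exp(2*I*pi/5))*conj(exp(-2*I*pi/5))]
      = (1/5)[(5) + (3*exp(-4*I*pi/5) + 2*exp(4*I*pi/5)) + (2*exp(-2*I*pi/5) + 3*exp(2*I*pi/5)) + (3*exp(-2*I*pi/5) + 2*exp(2*I*pi/5)) + (2*exp(-4*I*pi/5) + 3*exp(4*I*pi/5))] = 0/5 = 0
  <chi_rho, chi_2> = (1/5)[1*(5)*conj(1) + 1*(3*exp(-2*I*pi/5) + 2*exp(-4*I*pi/5))*conj(exp(4*I*pi/5)) + 1*(3*exp(-4*I*pi/5) + 2*exp(2*I*pi/5))*conj(exp(-2*I*pi/5)) + 1*(2*exp(-2*I*pi/5) + 3*exp(4*I*pi/5))*conj(exp(2*I*pi/5)) + 1*(2*exp(4*I*pi/5) + 3*exp(2*I*pi/5))*conj(exp(-4*I*pi/5))]
      = (1/5)[(5) + (3*exp(4*I*pi/5) + 2*exp(2*I*pi/5)) + (3*exp(-2*I*pi/5) + 2*exp(4*I*pi/5)) + (2*exp(-4*I*pi/5) + 3*exp(2*I*pi/5)) + (2*exp(-2*I*pi/5) + 3*exp(-4*I*pi/5))] = 0/5 = 0
  <chi_rho, chi_3> = (1/5)[1*(5)*conj(1) + 1*(3*exp(-2*I*pi/5) + 2*exp(-4*I*pi/5))*conj(exp(-4*I*pi/5)) + 1*(3*exp(-4*I*pi/5) + 2*exp(2*I*pi/5))*conj(exp(2*I*pi/5)) + 1*(2*exp(-2*I*pi/5) + 3*exp(4*I*pi/5))*conj(exp(-2*I*pi/5)) + 1*(2*exp(4*I*pi/5) + 3*exp(2*I*pi/5))*conj(exp(4*I*pi/5))]
      = (1/5)[(5) + (2 + 3*exp(2*I*pi/5)) + (2 + 3*exp(4*I*pi/5)) + (2 + 3*exp(-4*I*pi/5)) + (2 + 3*exp(-2*I*pi/5))] = 10/5 = 2
  <chi_rho, chi_4> = (1/5)[1*(5)*conj(1) + 1*(3*exp(-2*I*pi/5) + 2*exp(-4*I*pi/5))*conj(exp(-2*I*pi/5)) + 1*(3*exp(-4*I*pi/5) + 2*exp(2*I*pi/5))*conj(exp(-4*I*pi/5)) + 1*(2*exp(-2*I*pi/5) + 3*exp(4*I*pi/5))*conj(exp(4*I*pi/5)) + 1*(2*exp(4*I*pi/5) + 3*exp(2*I*pi/5))*conj(exp(2*I*pi/5))]
      = (1/5)[(5) + (3 + 2*exp(-2*I*pi/5)) + (3 + 2*exp(-4*I*pi/5)) + (3 + 2*exp(4*I*pi/5)) + (3 + 2*exp(2*I*pi/5))] = 15/5 = 3
(Exp terms are combined using exp(i*s)*conj(exp(i*t)) = exp(i*(s-t)), and sums of them are collapsed using the identity that for every m > 1 the m distinct m-th roots of unity sum to 0, e.g. 1 + exp(2*I*pi/3) + exp(-2*I*pi/3) = 0.)
Dimension check: dim(rho) = sum (mult * dim) = 0*1 + 0*1 + 0*1 + 2*1 + 3*1 = 5 = chi_rho(e) = 5.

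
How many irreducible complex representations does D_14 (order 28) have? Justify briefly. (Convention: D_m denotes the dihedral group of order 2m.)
10

Working: The number of irreducible complex representations of a finite group equals its number of conjugacy classes. D_14 has 10 conjugacy classes (n/2 + 3 for n even), so D_14 (order 28) has exactly 10 irreducible complex representations.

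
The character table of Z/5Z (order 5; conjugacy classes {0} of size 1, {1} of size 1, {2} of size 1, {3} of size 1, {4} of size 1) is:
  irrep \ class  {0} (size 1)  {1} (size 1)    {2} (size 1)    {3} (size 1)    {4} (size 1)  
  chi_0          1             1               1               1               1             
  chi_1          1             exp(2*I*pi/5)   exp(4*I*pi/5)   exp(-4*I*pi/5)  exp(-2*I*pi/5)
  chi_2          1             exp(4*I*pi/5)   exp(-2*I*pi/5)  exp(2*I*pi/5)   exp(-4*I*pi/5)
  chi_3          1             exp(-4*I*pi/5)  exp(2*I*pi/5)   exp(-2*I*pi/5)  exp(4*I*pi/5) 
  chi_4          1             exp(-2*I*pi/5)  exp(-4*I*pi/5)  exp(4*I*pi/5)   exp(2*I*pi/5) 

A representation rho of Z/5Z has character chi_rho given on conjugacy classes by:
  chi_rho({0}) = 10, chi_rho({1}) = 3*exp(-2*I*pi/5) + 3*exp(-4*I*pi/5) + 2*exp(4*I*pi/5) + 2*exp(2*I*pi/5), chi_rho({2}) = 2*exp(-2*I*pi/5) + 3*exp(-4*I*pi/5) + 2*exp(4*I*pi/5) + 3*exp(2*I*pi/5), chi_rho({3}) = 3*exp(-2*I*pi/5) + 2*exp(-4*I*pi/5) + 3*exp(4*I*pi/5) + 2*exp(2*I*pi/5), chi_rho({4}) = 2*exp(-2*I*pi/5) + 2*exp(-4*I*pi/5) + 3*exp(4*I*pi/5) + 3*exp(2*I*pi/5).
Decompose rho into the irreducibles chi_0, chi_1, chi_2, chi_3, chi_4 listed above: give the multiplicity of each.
Multiplicities: chi_0: 0, chi_1: 2, chi_2: 2, chi_3: 3, chi_4: 3.

Details: Use <chi_rho, chi> = (1/|G|) sum_C |C| * chi_rho(C) * conj(chi(C)) with |G| = 5 for each irreducible chi in the table:
  <chi_rho, chi_0> = (1/5)[1*(10)*conj(1) + 1*(3*exp(-2*I*pi/5) + 3*exp(-4*I*pi/5) + 2*exp(4*I*pi/5) + 2*exp(2*I*pi/5))*conj(1) + 1*(2*exp(-2*I*pi/5) + 3*exp(-4*I*pi/5) + 2*exp(4*I*pi/5) + 3*exp(2*I*pi/5))*conj(1) + 1*(3*exp(-2*I*pi/5) + 2*exp(-4*I*pi/5) + 3*exp(4*I*pi/5) + 2*exp(2*I*pi/5))*conj(1) + 1*(2*exp(-2*I*pi/5) + 2*exp(-4*I*pi/5) + 3*exp(4*I*pi/5) + 3*exp(2*I*pi/5))*conj(1)]
      = (1/5)[(10) + (3*exp(-2*I*pi/5) + 3*exp(-4*I*pi/5) + 2*exp(4*I*pi/5) + 2*exp(2*I*pi/5)) + (2*exp(-2*I*pi/5) + 3*exp(-4*I*pi/5) + 2*exp(4*I*pi/5) + 3*exp(2*I*pi/5)) + (3*exp(-2*I*pi/5) + 2*exp(-4*I*pi/5) + 3*exp(4*I*pi/5) + 2*exp(2*I*pi/5)) + (2*exp(-2*I*pi/5) + 2*exp(-4*I*pi/5) + 3*exp(4*I*pi/5) + 3*exp(2*I*pi/5))] = 0/5 = 0
  <chi_rho, chi_1> = (1/5)[1*(10)*conj(1) + 1*(3*exp(-2*I*pi/5) + 3*exp(-4*I*pi/5) + 2*exp(4*I*pi/5) + 2*exp(2*I*pi/5))*conj(exp(2*I*pi/5)) + 1*(2*exp(-2*I*pi/5) + 3*exp(-4*I*pi/5) + 2*exp(4*I*pi/5) + 3*exp(2*I*pi/5))*conj(exp(4*I*pi/5)) + 1*(3*exp(-2*I*pi/5) + 2*exp(-4*I*pi/5) + 3*exp(4*I*pi/5) + 2*exp(2*I*pi/5))*conj(exp(-4*I*pi/5)) + 1*(2*exp(-2*I*pi/5) + 2*exp(-4*I*pi/5) + 3*exp(4*I*pi/5) + 3*exp(2*I*pi/5))*conj(exp(-2*I*pi/5))]
      = (1/5)[(10) + (2 + 3*exp(-4*I*pi/5) + 3*exp(4*I*pi/5) + 2*exp(2*I*pi/5)) + (2 + 3*exp(-2*I*pi/5) + 2*exp(4*I*pi/5) + 3*exp(2*I*pi/5)) + (2 + 3*exp(-2*I*pi/5) + 2*exp(-4*I*pi/5) + 3*exp(2*I*pi/5)) + (2 + 2*exp(-2*I*pi/5) + 3*exp(-4*I*pi/5) + 3*exp(4*I*pi/5))] = 10/5 = 2
  <chi_rho, chi_2> = (1/5)[1*(10)*conj(1) + 1*(3*exp(-2*I*pi/5) + 3*exp(-4*I*pi/5) + 2*exp(4*I*pi/5) + 2*exp(2*I*pi/5))*conj(exp(4*I*pi/5)) + 1*(2*exp(-2*I*pi/5) + 3*exp(-4*I*pi/5) + 2*exp(4*I*pi/5) + 3*exp(2*I*pi/5))*conj(exp(-2*I*pi/5)) + 1*(3*exp(-2*I*pi/5) + 2*exp(-4*I*pi/5) + 3*exp(4*I*pi/5) + 2*exp(2*I*pi/5))*conj(exp(2*I*pi/5)) + 1*(2*exp(-2*I*pi/5) + 2*exp(-4*I*pi/5) + 3*exp(4*I*pi/5) + 3*exp(2*I*pi/5))*conj(exp(-4*I*pi/5))]
      = (1/5)[(10) + (2 + 2*exp(-2*I*pi/5) + 3*exp(4*I*pi/5) + 3*exp(2*I*pi/5)) + (2 + 3*exp(-2*I*pi/5) + 2*exp(-4*I*pi/5) + 3*exp(4*I*pi/5)) + (2 + 3*exp(-4*I*pi/5) + 2*exp(4*I*pi/5) + 3*exp(2*I*pi/5)) + (2 + 3*exp(-2*I*pi/5) + 3*exp(-4*I*pi/5) + 2*exp(2*I*pi/5))] = 10/5 = 2
  <chi_rho, chi_3> = (1/5)[1*(10)*conj(1) + 1*(3*exp(-2*I*pi/5) + 3*exp(-4*I*pi/5) + 2*exp(4*I*pi/5) + 2*exp(2*I*pi/5))*conj(exp(-4*I*pi/5)) + 1*(2*exp(-2*I*pi/5) + 3*exp(-4*I*pi/5) + 2*exp(4*I*pi/5) + 3*exp(2*I*pi/5))*conj(exp(2*I*pi/5)) + 1*(3*exp(-2*I*pi/5) + 2*exp(-4*I*pi/5) + 3*exp(4*I*pi/5) + 2*exp(2*I*pi/5))*conj(exp(-2*I*pi/5)) + 1*(2*exp(-2*I*pi/5) + 2*exp(-4*I*pi/5) + 3*exp(4*I*pi/5) + 3*exp(2*I*pi/5))*conj(exp(4*I*pi/5))]
      = (1/5)[(10) + (3 + 2*exp(-2*I*pi/5) + 2*exp(-4*I*pi/5) + 3*exp(2*I*pi/5)) + (3 + 2*exp(-4*I*pi/5) + 3*exp(4*I*pi/5) + 2*exp(2*I*pi/5)) + (3 + 2*exp(-2*I*pi/5) + 3*exp(-4*I*pi/5) + 2*exp(4*I*pi/5)) + (3 + 3*exp(-2*I*pi/5) + 2*exp(4*I*pi/5) + 2*exp(2*I*pi/5))] = 15/5 = 3
  <chi_rho, chi_4> = (1/5)[1*(10)*conj(1) + 1*(3*exp(-2*I*pi/5) + 3*exp(-4*I*pi/5) + 2*exp(4*I*pi/5) + 2*exp(2*I*pi/5))*conj(exp(-2*I*pi/5)) + 1*(2*exp(-2*I*pi/5) + 3*exp(-4*I*pi/5) + 2*exp(4*I*pi/5) + 3*exp(2*I*pi/5))*conj(exp(-4*I*pi/5)) + 1*(3*exp(-2*I*pi/5) + 2*exp(-4*I*pi/5) + 3*exp(4*I*pi/5) + 2*exp(2*I*pi/5))*conj(exp(4*I*pi/5)) + 1*(2*exp(-2*I*pi/5) + 2*exp(-4*I*pi/5) + 3*exp(4*I*pi/5) + 3*exp(2*I*pi/5))*conj(exp(2*I*pi/5))]
      = (1/5)[(10) + (3 + 3*exp(-2*I*pi/5) + 2*exp(-4*I*pi/5) + 2*exp(4*I*pi/5)) + (3 + 2*exp(-2*I*pi/5) + 3*exp(-4*I*pi/5) + 2*exp(2*I*pi/5)) + (3 + 2*exp(-2*I*pi/5) + 3*exp(4*I*pi/5) + 2*exp(2*I*pi/5)) + (3 + 2*exp(-4*I*pi/5) + 2*exp(4*I*pi/5) + 3*exp(2*I*pi/5))] = 15/5 = 3
(Exp terms are combined using exp(i*s)*conj(exp(i*t)) = exp(i*(s-t)), and sums of them are collapsed using the identity that for every m > 1 the m distinct m-th roots of unity sum to 0, e.g. 1 + exp(2*I*pi/3) + exp(-2*I*pi/3) = 0.)
Dimension check: dim(rho) = sum (mult * dim) = 0*1 + 2*1 + 2*1 + 3*1 + 3*1 = 10 = chi_rho(e) = 10.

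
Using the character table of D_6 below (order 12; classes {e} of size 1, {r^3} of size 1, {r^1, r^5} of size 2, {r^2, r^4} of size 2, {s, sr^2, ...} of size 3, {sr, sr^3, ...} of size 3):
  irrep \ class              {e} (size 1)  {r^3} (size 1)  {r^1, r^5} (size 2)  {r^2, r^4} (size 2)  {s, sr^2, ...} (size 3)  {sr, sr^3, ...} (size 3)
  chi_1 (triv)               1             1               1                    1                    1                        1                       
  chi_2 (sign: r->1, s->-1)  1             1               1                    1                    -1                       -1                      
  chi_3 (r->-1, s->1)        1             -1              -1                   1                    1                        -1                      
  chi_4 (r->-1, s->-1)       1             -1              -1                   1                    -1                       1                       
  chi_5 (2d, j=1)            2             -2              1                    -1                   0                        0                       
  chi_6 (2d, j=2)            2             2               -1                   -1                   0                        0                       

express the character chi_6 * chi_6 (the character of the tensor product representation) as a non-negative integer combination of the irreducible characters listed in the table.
chi_6 tensor chi_6 = chi_1 + chi_2 + chi_6 (all other irreducibles have multiplicity 0).

Proof sketch: The character of a tensor product is the pointwise product (chi_6 * chi_6)(C) = chi_6(C) * chi_6(C):
  {e}: (2)*(2), {r^3}: (2)*(2), {r^1, r^5}: (-1)*(-1), {r^2, r^4}: (-1)*(-1), {s, sr^2, ...}: (0)*(0), {sr, sr^3, ...}: (0)*(0)
so (chi_6 * chi_6) takes values
  {e} -> 4, {r^3} -> 4, {r^1, r^5} -> 1, {r^2, r^4} -> 1, {s, sr^2, ...} -> 0, {sr, sr^3, ...} -> 0.
Now take the inner product of this character with each irreducible chi from the table, <chi_6*chi_6, chi> = (1/12) sum_C |C| (chi_6*chi_6)(C) conj(chi(C)):
  <chi_6*chi_6, chi_1> = (1/12)[1*(4)*conj(1) + 1*(4)*conj(1) + 2*(1)*conj(1) + 2*(1)*conj(1) + 3*(0)*conj(1) + 3*(0)*conj(1)]
      = (1/12)[(4) + (4) + (2) + (2) + (0) + (0)] = 12/12 = 1
  <chi_6*chi_6, chi_2> = (1/12)[1*(4)*conj(1) + 1*(4)*conj(1) + 2*(1)*conj(1) + 2*(1)*conj(1) + 3*(0)*conj(-1) + 3*(0)*conj(-1)]
      = (1/12)[(4) + (4) + (2) + (2) + (0) + (0)] = 12/12 = 1
  <chi_6*chi_6, chi_3> = (1/12)[1*(4)*conj(1) + 1*(4)*conj(-1) + 2*(1)*conj(-1) + 2*(1)*conj(1) + 3*(0)*conj(1) + 3*(0)*conj(-1)]
      = (1/12)[(4) + (-4) + (-2) + (2) + (0) + (0)] = 0/12 = 0
  <chi_6*chi_6, chi_4> = (1/12)[1*(4)*conj(1) + 1*(4)*conj(-1) + 2*(1)*conj(-1) + 2*(1)*conj(1) + 3*(0)*conj(-1) + 3*(0)*conj(1)]
      = (1/12)[(4) + (-4) + (-2) + (2) + (0) + (0)] = 0/12 = 0
  <chi_6*chi_6, chi_5> = (1/12)[1*(4)*conj(2) + 1*(4)*conj(-2) + 2*(1)*conj(1) + 2*(1)*conj(-1) + 3*(0)*conj(0) + 3*(0)*conj(0)]
      = (1/12)[(8) + (-8) + (2) + (-2) + (0) + (0)] = 0/12 = 0
  <chi_6*chi_6, chi_6> = (1/12)[1*(4)*conj(2) + 1*(4)*conj(2) + 2*(1)*conj(-1) + 2*(1)*conj(-1) + 3*(0)*conj(0) + 3*(0)*conj(0)]
      = (1/12)[(8) + (8) + (-2) + (-2) + (0) + (0)] = 12/12 = 1
Hence the multiplicities are chi_1: 1, chi_2: 1, chi_6: 1. Dimension check: dim(chi_6)*dim(chi_6) = 2*2 = 4 and sum (mult * dim) = 1*1 + 1*1 + 1*2 = 4.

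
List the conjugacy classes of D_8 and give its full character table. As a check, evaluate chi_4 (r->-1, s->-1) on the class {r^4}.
Conjugacy classes: {e} of size 1, {r^4} of size 1, {r^1, r^7} of size 2, {r^2, r^6} of size 2, {r^3, r^5} of size 2, {s, sr^2, ...} of size 4, {sr, sr^3, ...} of size 4.
Character table:
  irrep \ class              {e} (size 1)  {r^4} (size 1)  {r^1, r^7} (size 2)  {r^2, r^6} (size 2)  {r^3, r^5} (size 2)  {s, sr^2, ...} (size 4)  {sr, sr^3, ...} (size 4)
  chi_1 (triv)               1             1               1                    1                    1                    1                        1                       
  chi_2 (sign: r->1, s->-1)  1             1               1                    1                    1                    -1                       -1                      
  chi_3 (r->-1, s->1)        1             1               -1                   1                    -1                   1                        -1                      
  chi_4 (r->-1, s->-1)       1             1               -1                   1                    -1                   -1                       1                       
  chi_5 (2d, j=1)            2             -2              sqrt(2)              0                    -sqrt(2)             0                        0                       
  chi_6 (2d, j=2)            2             2               0                    -2                   0                    0                        0                       
  chi_7 (2d, j=3)            2             -2              -sqrt(2)             0                    sqrt(2)              0                        0                       

Spot check: chi_4 (r->-1, s->-1) on {r^4} = 1.

Justification: D_8 has order 2*8 = 16 with 7 conjugacy classes, hence 7 irreducibles. Sum of squared dims 1 + 1 + 1 + 1 + 4 + 4 + 4 = 16 = |G|. Linear characters come from the abelianisation; the 2-dimensional irreps have character r^k -> 2*cos(2*pi*j*k/8), reflections -> 0.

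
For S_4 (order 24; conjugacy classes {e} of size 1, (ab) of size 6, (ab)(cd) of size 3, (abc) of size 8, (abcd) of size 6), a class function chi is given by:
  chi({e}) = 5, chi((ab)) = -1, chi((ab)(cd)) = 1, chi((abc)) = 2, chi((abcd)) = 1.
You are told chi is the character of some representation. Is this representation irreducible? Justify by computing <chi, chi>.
Not irreducible (reducible): <chi, chi> = 3 > 1.

Proof sketch: <chi, chi> = (1/|G|) sum_C |C| * |chi(C)|^2 = (1/24)[1*|5|^2 + 6*|-1|^2 + 3*|1|^2 + 8*|2|^2 + 6*|1|^2]
  = (1/24)[(25) + (6) + (3) + (32) + (6)] = 72/24 = 3.
A character is irreducible iff <chi, chi> = 1, so this representation is reducible.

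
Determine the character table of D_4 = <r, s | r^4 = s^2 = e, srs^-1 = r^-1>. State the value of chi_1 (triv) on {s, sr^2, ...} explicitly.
Conjugacy classes: {e} of size 1, {r^2} of size 1, {r^1, r^3} of size 2, {s, sr^2, ...} of size 2, {sr, sr^3, ...} of size 2.
Character table:
  irrep \ class              {e} (size 1)  {r^2} (size 1)  {r^1, r^3} (size 2)  {s, sr^2, ...} (size 2)  {sr, sr^3, ...} (size 2)
  chi_1 (triv)               1             1               1                    1                        1                       
  chi_2 (sign: r->1, s->-1)  1             1               1                    -1                       -1                      
  chi_3 (r->-1, s->1)        1             1               -1                   1                        -1                      
  chi_4 (r->-1, s->-1)       1             1               -1                   -1                       1                       
  chi_5 (2d, j=1)            2             -2              0                    0                        0                       

Spot check: chi_1 (triv) on {s, sr^2, ...} = 1.

Argument: D_4 has order 2*4 = 8 with 5 conjugacy classes, hence 5 irreducibles. Sum of squared dims 1 + 1 + 1 + 1 + 4 = 8 = |G|. Linear characters come from the abelianisation; the 2-dimensional irreps have character r^k -> 2*cos(2*pi*j*k/4), reflections -> 0.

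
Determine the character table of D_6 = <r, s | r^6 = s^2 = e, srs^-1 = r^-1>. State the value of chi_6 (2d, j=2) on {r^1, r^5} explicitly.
Conjugacy classes: {e} of size 1, {r^3} of size 1, {r^1, r^5} of size 2, {r^2, r^4} of size 2, {s, sr^2, ...} of size 3, {sr, sr^3, ...} of size 3.
Character table:
  irrep \ class              {e} (size 1)  {r^3} (size 1)  {r^1, r^5} (size 2)  {r^2, r^4} (size 2)  {s, sr^2, ...} (size 3)  {sr, sr^3, ...} (size 3)
  chi_1 (triv)               1             1               1                    1                    1                        1                       
  chi_2 (sign: r->1, s->-1)  1             1               1                    1                    -1                       -1                      
  chi_3 (r->-1, s->1)        1             -1              -1                   1                    1                        -1                      
  chi_4 (r->-1, s->-1)       1             -1              -1                   1                    -1                       1                       
  chi_5 (2d, j=1)            2             -2              1                    -1                   0                        0                       
  chi_6 (2d, j=2)            2             2               -1                   -1                   0                        0                       

Spot check: chi_6 (2d, j=2) on {r^1, r^5} = -1.

Why: D_6 has order 2*6 = 12 with 6 conjugacy classes, hence 6 irreducibles. Sum of squared dims 1 + 1 + 1 + 1 + 4 + 4 = 12 = |G|. Linear characters come from the abelianisation; the 2-dimensional irreps have character r^k -> 2*cos(2*pi*j*k/6), reflections -> 0.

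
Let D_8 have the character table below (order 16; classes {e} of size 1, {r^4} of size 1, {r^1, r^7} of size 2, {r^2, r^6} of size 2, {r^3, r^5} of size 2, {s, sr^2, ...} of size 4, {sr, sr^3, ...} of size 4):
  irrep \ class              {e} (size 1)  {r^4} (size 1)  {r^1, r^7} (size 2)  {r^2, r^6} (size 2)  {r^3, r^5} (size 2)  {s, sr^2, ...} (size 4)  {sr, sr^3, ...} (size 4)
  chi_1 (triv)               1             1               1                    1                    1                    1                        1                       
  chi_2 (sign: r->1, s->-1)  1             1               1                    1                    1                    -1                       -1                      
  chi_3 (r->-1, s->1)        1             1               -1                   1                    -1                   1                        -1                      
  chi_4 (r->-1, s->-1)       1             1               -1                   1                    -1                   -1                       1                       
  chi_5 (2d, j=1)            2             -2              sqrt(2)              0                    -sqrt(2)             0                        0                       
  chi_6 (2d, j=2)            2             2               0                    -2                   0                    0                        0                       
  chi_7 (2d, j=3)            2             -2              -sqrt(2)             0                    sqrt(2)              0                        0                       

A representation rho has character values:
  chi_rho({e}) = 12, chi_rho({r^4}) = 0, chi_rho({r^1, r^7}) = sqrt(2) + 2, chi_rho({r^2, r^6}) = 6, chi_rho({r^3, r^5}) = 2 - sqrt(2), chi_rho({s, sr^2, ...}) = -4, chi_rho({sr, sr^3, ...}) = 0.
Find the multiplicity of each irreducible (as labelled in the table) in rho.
Multiplicities: chi_1: 1, chi_2: 3, chi_3: 0, chi_4: 2, chi_5: 2, chi_6: 0, chi_7: 1.

Solution. Use <chi_rho, chi> = (1/|G|) sum_C |C| * chi_rho(C) * conj(chi(C)) with |G| = 16 for each irreducible chi in the table:
  <chi_rho, chi_1> = (1/16)[1*(12)*conj(1) + 1*(0)*conj(1) + 2*(sqrt(2) + 2)*conj(1) + 2*(6)*conj(1) + 2*(2 - sqrt(2))*conj(1) + 4*(-4)*conj(1) + 4*(0)*conj(1)]
      = (1/16)[(12) + (0) + (2*sqrt(2) + 4) + (12) + (4 - 2*sqrt(2)) + (-16) + (0)] = 16/16 = 1
  <chi_rho, chi_2> = (1/16)[1*(12)*conj(1) + 1*(0)*conj(1) + 2*(sqrt(2) + 2)*conj(1) + 2*(6)*conj(1) + 2*(2 - sqrt(2))*conj(1) + 4*(-4)*conj(-1) + 4*(0)*conj(-1)]
      = (1/16)[(12) + (0) + (2*sqrt(2) + 4) + (12) + (4 - 2*sqrt(2)) + (16) + (0)] = 48/16 = 3
  <chi_rho, chi_3> = (1/16)[1*(12)*conj(1) + 1*(0)*conj(1) + 2*(sqrt(2) + 2)*conj(-1) + 2*(6)*conj(1) + 2*(2 - sqrt(2))*conj(-1) + 4*(-4)*conj(1) + 4*(0)*conj(-1)]
      = (1/16)[(12) + (0) + (-4 - 2*sqrt(2)) + (12) + (-4 + 2*sqrt(2)) + (-16) + (0)] = 0/16 = 0
  <chi_rho, chi_4> = (1/16)[1*(12)*conj(1) + 1*(0)*conj(1) + 2*(sqrt(2) + 2)*conj(-1) + 2*(6)*conj(1) + 2*(2 - sqrt(2))*conj(-1) + 4*(-4)*conj(-1) + 4*(0)*conj(1)]
      = (1/16)[(12) + (0) + (-4 - 2*sqrt(2)) + (12) + (-4 + 2*sqrt(2)) + (16) + (0)] = 32/16 = 2
  <chi_rho, chi_5> = (1/16)[1*(12)*conj(2) + 1*(0)*conj(-2) + 2*(sqrt(2) + 2)*conj(sqrt(2)) + 2*(6)*conj(0) + 2*(2 - sqrt(2))*conj(-sqrt(2)) + 4*(-4)*conj(0) + 4*(0)*conj(0)]
      = (1/16)[(24) + (0) + (4 + 4*sqrt(2)) + (0) + (4 - 4*sqrt(2)) + (0) + (0)] = 32/16 = 2
  <chi_rho, chi_6> = (1/16)[1*(12)*conj(2) + 1*(0)*conj(2) + 2*(sqrt(2) + 2)*conj(0) + 2*(6)*conj(-2) + 2*(2 - sqrt(2))*conj(0) + 4*(-4)*conj(0) + 4*(0)*conj(0)]
      = (1/16)[(24) + (0) + (0) + (-24) + (0) + (0) + (0)] = 0/16 = 0
  <chi_rho, chi_7> = (1/16)[1*(12)*conj(2) + 1*(0)*conj(-2) + 2*(sqrt(2) + 2)*conj(-sqrt(2)) + 2*(6)*conj(0) + 2*(2 - sqrt(2))*conj(sqrt(2)) + 4*(-4)*conj(0) + 4*(0)*conj(0)]
      = (1/16)[(24) + (0) + (-4*sqrt(2) - 4) + (0) + (-4 + 4*sqrt(2)) + (0) + (0)] = 16/16 = 1
Dimension check: dim(rho) = sum (mult * dim) = 1*1 + 3*1 + 0*1 + 2*1 + 2*2 + 0*2 + 1*2 = 12 = chi_rho(e) = 12.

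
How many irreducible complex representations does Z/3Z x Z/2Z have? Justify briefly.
6

Proof sketch: The number of irreducible complex representations of a finite group equals its number of conjugacy classes. Z/3Z x Z/2Z is abelian of order 6, so every element is its own conjugacy class: 6 classes, so Z/3Z x Z/2Z (order 6) has exactly 6 irreducible complex representations.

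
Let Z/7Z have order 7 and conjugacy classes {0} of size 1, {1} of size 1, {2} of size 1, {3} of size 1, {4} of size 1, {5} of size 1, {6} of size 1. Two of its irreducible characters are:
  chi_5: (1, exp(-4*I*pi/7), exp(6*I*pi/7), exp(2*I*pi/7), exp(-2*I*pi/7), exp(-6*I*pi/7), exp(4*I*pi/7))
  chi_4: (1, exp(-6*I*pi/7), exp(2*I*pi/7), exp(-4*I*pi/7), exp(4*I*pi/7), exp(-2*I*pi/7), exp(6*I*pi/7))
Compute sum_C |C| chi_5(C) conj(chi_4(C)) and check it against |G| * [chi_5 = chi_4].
Sum = 0; so <chi_5, chi_4> = 0 (distinct irreducibles are orthogonal).

Working: Compute term by term over conjugacy classes (|C| * chi_5(C) * conj(chi_4(C))):
  1*(1)*conj(1) + 1*(exp(-4*I*pi/7))*conj(exp(-6*I*pi/7)) + 1*(exp(6*I*pi/7))*conj(exp(2*I*pi/7)) + 1*(exp(2*I*pi/7))*conj(exp(-4*I*pi/7)) + 1*(exp(-2*I*pi/7))*conj(exp(4*I*pi/7)) + 1*(exp(-6*I*pi/7))*conj(exp(-2*I*pi/7)) + 1*(exp(4*I*pi/7))*conj(exp(6*I*pi/7))
  = (1) + (exp(2*I*pi/7)) + (exp(4*I*pi/7)) + (exp(6*I*pi/7)) + (exp(-6*I*pi/7)) + (exp(-4*I*pi/7)) + (exp(-2*I*pi/7))
  = 0.
(Exp terms are combined using exp(i*s)*conj(exp(i*t)) = exp(i*(s-t)), and sums of them are collapsed using the identity that for every m > 1 the m distinct m-th roots of unity sum to 0, e.g. 1 + exp(2*I*pi/3) + exp(-2*I*pi/3) = 0.)
Dividing by |G| = 7 gives 0/7 = 0, matching the row-orthogonality relation <chi_5, chi_4> = [chi_5 = chi_4].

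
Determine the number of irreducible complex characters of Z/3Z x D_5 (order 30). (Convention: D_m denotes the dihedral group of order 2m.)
12

Proof sketch: The number of irreducible complex representations of a finite group equals its number of conjugacy classes. For a direct product, #classes(G x H) = #classes(G) * #classes(H). Z/3Z has 3 classes (abelian), D_5 has 4 classes, so 3 * 4 = 12, so Z/3Z x D_5 (order 30) has exactly 12 irreducible complex representations.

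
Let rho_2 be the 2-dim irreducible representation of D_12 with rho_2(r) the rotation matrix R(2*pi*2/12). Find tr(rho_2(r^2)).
chi_{rho_2}(r^2) = 2*cos(2*pi*2*2/12) = -1

Argument: rho_2(r^2) is rotation by angle 2*pi*2*2/12, whose trace is 2*cos(2*pi*2*2/12) = -1.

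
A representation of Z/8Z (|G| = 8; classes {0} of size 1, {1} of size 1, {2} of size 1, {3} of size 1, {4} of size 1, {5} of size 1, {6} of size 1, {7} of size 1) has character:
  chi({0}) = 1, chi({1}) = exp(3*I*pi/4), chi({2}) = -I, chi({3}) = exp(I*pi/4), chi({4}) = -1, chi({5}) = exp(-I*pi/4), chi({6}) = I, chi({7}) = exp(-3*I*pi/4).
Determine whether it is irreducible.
Irreducible: <chi, chi> = 1.

Solution. <chi, chi> = (1/|G|) sum_C |C| * |chi(C)|^2 = (1/8)[1*|1|^2 + 1*|exp(3*I*pi/4)|^2 + 1*|-I|^2 + 1*|exp(I*pi/4)|^2 + 1*|-1|^2 + 1*|exp(-I*pi/4)|^2 + 1*|I|^2 + 1*|exp(-3*I*pi/4)|^2]
  = (1/8)[(1) + (1) + (1) + (1) + (1) + (1) + (1) + (1)] = 8/8 = 1.
(Exp terms are combined using exp(i*s)*conj(exp(i*t)) = exp(i*(s-t)), and sums of them are collapsed using the identity that for every m > 1 the m distinct m-th roots of unity sum to 0, e.g. 1 + exp(2*I*pi/3) + exp(-2*I*pi/3) = 0.)
A character is irreducible iff <chi, chi> = 1, so this representation is irreducible.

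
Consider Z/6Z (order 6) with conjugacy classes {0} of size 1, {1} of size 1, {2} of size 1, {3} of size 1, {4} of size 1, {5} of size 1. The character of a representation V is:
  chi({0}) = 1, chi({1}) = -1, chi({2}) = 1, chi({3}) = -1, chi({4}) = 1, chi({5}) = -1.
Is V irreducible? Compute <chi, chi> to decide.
Irreducible: <chi, chi> = 1.

Derivation: <chi, chi> = (1/|G|) sum_C |C| * |chi(C)|^2 = (1/6)[1*|1|^2 + 1*|-1|^2 + 1*|1|^2 + 1*|-1|^2 + 1*|1|^2 + 1*|-1|^2]
  = (1/6)[(1) + (1) + (1) + (1) + (1) + (1)] = 6/6 = 1.
(Exp terms are combined using exp(i*s)*conj(exp(i*t)) = exp(i*(s-t)), and sums of them are collapsed using the identity that for every m > 1 the m distinct m-th roots of unity sum to 0, e.g. 1 + exp(2*I*pi/3) + exp(-2*I*pi/3) = 0.)
A character is irreducible iff <chi, chi> = 1, so this representation is irreducible.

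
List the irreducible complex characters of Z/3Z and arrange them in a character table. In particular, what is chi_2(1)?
Character table of Z/3Z (irreps indexed chi_0,...,chi_2 with chi_k(m) = zeta_3^(k*m), zeta_3 = exp(2*pi*i/3)):
  irrep \ class  {0} (size 1)  {1} (size 1)    {2} (size 1)  
  chi_0          1             1               1             
  chi_1          1             exp(2*I*pi/3)   exp(-2*I*pi/3)
  chi_2          1             exp(-2*I*pi/3)  exp(2*I*pi/3) 

Spot check: chi_2(1) = zeta_3^(2*1) = zeta_3^2 = exp(-2*I*pi/3).

Solution. Z/3Z is abelian, so all 3 irreducible complex representations are 1-dimensional. They are given by chi_k(m) = zeta_3^(k*m) for k = 0,...,2. Row orthogonality: sum_m chi_k(m) conj(chi_l(m)) = 3 * [k = l].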